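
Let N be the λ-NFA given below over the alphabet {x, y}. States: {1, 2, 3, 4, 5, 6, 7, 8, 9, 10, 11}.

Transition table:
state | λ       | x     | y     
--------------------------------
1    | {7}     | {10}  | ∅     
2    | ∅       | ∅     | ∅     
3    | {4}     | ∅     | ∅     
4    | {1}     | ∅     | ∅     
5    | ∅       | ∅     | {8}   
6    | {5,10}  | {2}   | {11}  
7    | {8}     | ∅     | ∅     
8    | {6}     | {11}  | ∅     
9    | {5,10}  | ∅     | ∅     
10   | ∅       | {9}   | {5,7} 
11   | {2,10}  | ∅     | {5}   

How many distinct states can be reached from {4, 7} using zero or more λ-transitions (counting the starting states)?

Start with {4, 7}.
From 4 via λ: add 1.
From 7 via λ: add 8.
From 8 via λ: add 6.
From 6 via λ: add 5, 10.
λ-closure = {1, 4, 5, 6, 7, 8, 10}, which has 7 states.

7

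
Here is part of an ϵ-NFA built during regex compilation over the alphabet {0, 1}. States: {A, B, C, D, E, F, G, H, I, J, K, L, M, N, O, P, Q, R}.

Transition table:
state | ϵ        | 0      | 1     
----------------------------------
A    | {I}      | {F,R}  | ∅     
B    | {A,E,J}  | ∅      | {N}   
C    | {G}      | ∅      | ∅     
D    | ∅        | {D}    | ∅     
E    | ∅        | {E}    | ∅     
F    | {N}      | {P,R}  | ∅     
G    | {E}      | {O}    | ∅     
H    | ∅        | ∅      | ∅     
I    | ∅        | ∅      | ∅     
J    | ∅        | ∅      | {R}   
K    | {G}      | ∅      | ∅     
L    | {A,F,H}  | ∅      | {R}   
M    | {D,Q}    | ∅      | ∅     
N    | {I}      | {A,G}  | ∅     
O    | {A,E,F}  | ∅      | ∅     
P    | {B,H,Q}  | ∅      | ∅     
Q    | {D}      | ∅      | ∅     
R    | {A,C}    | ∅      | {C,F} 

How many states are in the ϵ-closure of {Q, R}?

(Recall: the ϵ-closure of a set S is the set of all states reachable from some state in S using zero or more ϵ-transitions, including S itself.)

8

Start with {Q, R}.
From Q via ϵ: add D.
From R via ϵ: add A, C.
From A via ϵ: add I.
From C via ϵ: add G.
From G via ϵ: add E.
ϵ-closure = {A, C, D, E, G, I, Q, R}, which has 8 states.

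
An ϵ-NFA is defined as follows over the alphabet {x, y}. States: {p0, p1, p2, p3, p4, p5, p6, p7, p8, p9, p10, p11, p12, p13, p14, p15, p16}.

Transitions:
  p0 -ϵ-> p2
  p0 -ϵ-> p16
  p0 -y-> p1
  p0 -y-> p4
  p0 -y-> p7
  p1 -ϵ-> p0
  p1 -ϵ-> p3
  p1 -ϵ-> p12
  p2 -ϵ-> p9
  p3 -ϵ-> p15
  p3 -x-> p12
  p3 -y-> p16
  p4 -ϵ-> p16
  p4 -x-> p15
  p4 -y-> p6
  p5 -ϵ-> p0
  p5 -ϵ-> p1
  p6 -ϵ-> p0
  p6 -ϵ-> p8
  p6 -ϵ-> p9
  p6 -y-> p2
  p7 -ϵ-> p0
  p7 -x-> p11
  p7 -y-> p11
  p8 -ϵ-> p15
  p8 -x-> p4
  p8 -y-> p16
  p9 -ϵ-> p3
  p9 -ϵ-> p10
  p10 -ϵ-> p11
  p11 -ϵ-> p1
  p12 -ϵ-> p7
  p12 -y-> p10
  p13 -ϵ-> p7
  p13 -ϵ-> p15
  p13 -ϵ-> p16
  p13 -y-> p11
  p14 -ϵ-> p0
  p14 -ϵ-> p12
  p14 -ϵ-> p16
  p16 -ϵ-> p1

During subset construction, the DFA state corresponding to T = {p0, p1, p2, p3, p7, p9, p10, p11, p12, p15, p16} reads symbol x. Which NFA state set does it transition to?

{p0, p1, p2, p3, p7, p9, p10, p11, p12, p15, p16}

p3 on x → {p12}.
p7 on x → {p11}.
No x-transition from p0, p1, p2, p9, p10, p11, p12, p15, p16.
Union after reading x: {p11, p12}.
Now take the ϵ-closure:
From p11 via ϵ: add p1.
From p12 via ϵ: add p7.
From p1 via ϵ: add p0, p3.
From p0 via ϵ: add p2, p16.
From p3 via ϵ: add p15.
From p2 via ϵ: add p9.
From p9 via ϵ: add p10.
No new states can be added; the closed set is {p0, p1, p2, p3, p7, p9, p10, p11, p12, p15, p16}.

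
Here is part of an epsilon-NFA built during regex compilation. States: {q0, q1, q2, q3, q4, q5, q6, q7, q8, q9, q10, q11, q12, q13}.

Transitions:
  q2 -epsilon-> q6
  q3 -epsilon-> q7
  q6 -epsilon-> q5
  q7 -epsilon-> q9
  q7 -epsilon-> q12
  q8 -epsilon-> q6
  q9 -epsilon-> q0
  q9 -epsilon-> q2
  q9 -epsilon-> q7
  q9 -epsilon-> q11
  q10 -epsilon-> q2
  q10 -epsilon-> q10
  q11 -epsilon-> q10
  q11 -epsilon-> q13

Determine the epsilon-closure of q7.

{q0, q2, q5, q6, q7, q9, q10, q11, q12, q13}

Start with {q7}.
From q7 via epsilon: add q9, q12.
From q9 via epsilon: add q0, q2, q11.
From q2 via epsilon: add q6.
From q11 via epsilon: add q10, q13.
From q6 via epsilon: add q5.
No new states can be added; the closed set is {q0, q2, q5, q6, q7, q9, q10, q11, q12, q13}.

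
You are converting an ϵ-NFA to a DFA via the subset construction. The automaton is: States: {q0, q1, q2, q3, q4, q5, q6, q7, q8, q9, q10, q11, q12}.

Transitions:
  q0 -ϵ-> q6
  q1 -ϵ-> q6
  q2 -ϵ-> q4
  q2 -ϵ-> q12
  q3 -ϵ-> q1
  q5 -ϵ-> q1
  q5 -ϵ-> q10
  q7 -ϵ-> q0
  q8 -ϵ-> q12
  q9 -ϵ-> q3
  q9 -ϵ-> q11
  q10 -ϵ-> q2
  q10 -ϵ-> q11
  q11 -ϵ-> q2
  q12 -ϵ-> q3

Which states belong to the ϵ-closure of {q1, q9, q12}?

Start with {q1, q9, q12}.
From q1 via ϵ: add q6.
From q9 via ϵ: add q3, q11.
From q11 via ϵ: add q2.
From q2 via ϵ: add q4.
No new states can be added; the closed set is {q1, q2, q3, q4, q6, q9, q11, q12}.

{q1, q2, q3, q4, q6, q9, q11, q12}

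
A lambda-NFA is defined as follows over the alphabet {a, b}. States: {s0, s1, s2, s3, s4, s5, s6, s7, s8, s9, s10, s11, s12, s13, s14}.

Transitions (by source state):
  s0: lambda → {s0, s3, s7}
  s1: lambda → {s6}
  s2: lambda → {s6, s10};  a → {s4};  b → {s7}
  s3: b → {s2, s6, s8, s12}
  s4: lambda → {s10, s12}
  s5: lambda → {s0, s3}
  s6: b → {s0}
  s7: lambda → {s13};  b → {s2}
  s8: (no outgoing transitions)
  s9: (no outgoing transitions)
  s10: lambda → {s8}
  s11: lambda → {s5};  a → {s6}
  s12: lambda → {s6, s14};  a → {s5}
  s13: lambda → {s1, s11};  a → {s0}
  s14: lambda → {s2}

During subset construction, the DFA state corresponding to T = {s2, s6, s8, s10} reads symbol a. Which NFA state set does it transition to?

{s2, s4, s6, s8, s10, s12, s14}

s2 on a → {s4}.
No a-transition from s6, s8, s10.
Union after reading a: {s4}.
Now take the lambda-closure:
From s4 via lambda: add s10, s12.
From s10 via lambda: add s8.
From s12 via lambda: add s6, s14.
From s14 via lambda: add s2.
No new states can be added; the closed set is {s2, s4, s6, s8, s10, s12, s14}.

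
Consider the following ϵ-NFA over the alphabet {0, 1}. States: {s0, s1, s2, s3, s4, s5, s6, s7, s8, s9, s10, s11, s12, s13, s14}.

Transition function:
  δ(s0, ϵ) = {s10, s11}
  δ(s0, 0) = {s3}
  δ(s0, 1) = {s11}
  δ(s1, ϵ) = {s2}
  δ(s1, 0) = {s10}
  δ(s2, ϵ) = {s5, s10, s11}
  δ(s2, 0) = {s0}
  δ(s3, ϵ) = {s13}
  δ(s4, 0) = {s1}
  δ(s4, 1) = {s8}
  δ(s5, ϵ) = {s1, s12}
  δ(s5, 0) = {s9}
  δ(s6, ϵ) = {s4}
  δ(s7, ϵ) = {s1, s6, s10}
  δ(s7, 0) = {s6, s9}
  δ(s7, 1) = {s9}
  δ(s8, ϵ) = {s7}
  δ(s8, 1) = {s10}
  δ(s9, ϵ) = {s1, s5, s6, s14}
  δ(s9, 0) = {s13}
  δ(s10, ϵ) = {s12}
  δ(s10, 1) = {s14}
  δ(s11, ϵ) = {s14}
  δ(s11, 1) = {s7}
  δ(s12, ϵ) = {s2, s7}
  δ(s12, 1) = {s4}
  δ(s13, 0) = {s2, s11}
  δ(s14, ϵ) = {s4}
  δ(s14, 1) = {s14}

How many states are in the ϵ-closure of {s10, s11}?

10

Start with {s10, s11}.
From s10 via ϵ: add s12.
From s11 via ϵ: add s14.
From s12 via ϵ: add s2, s7.
From s14 via ϵ: add s4.
From s2 via ϵ: add s5.
From s7 via ϵ: add s1, s6.
ϵ-closure = {s1, s2, s4, s5, s6, s7, s10, s11, s12, s14}, which has 10 states.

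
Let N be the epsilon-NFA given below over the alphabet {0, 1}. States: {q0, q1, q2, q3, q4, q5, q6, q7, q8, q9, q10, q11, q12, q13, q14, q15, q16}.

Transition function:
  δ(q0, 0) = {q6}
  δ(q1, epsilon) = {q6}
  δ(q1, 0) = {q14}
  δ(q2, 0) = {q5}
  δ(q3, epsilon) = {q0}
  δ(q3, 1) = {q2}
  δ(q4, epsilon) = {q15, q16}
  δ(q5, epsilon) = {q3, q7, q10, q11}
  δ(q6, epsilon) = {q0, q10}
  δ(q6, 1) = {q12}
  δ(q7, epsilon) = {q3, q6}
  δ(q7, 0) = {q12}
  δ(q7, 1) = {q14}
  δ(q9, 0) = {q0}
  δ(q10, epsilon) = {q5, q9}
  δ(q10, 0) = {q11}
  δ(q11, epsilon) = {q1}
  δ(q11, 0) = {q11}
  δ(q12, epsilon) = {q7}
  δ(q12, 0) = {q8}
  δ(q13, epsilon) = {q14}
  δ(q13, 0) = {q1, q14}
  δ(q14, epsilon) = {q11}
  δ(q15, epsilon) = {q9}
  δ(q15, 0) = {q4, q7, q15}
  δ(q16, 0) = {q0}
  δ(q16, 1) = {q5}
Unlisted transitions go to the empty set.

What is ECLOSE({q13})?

{q0, q1, q3, q5, q6, q7, q9, q10, q11, q13, q14}

Start with {q13}.
From q13 via epsilon: add q14.
From q14 via epsilon: add q11.
From q11 via epsilon: add q1.
From q1 via epsilon: add q6.
From q6 via epsilon: add q0, q10.
From q10 via epsilon: add q5, q9.
From q5 via epsilon: add q3, q7.
No new states can be added; the closed set is {q0, q1, q3, q5, q6, q7, q9, q10, q11, q13, q14}.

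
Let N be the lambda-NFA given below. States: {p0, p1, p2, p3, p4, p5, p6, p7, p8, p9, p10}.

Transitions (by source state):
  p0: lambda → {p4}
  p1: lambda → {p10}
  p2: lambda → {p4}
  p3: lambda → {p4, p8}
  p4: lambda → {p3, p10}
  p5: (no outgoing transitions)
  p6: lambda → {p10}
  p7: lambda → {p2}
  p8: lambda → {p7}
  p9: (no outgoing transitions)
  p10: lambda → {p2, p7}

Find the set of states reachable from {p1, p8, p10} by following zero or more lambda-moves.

{p1, p2, p3, p4, p7, p8, p10}

Start with {p1, p8, p10}.
From p8 via lambda: add p7.
From p10 via lambda: add p2.
From p2 via lambda: add p4.
From p4 via lambda: add p3.
No new states can be added; the closed set is {p1, p2, p3, p4, p7, p8, p10}.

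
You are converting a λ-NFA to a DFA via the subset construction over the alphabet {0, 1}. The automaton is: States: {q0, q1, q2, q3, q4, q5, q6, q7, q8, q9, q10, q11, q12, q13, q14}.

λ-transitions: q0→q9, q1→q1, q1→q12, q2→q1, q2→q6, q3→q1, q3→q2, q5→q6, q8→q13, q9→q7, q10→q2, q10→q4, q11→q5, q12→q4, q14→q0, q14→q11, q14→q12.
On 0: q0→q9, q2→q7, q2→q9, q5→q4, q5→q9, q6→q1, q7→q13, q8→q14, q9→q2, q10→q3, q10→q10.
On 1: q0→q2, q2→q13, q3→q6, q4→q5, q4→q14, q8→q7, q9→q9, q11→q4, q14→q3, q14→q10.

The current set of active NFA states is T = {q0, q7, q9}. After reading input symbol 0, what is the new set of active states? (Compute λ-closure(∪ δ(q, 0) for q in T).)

q0 on 0 → {q9}.
q7 on 0 → {q13}.
q9 on 0 → {q2}.
Union after reading 0: {q2, q9, q13}.
Now take the λ-closure:
From q2 via λ: add q1, q6.
From q9 via λ: add q7.
From q1 via λ: add q12.
From q12 via λ: add q4.
No new states can be added; the closed set is {q1, q2, q4, q6, q7, q9, q12, q13}.

{q1, q2, q4, q6, q7, q9, q12, q13}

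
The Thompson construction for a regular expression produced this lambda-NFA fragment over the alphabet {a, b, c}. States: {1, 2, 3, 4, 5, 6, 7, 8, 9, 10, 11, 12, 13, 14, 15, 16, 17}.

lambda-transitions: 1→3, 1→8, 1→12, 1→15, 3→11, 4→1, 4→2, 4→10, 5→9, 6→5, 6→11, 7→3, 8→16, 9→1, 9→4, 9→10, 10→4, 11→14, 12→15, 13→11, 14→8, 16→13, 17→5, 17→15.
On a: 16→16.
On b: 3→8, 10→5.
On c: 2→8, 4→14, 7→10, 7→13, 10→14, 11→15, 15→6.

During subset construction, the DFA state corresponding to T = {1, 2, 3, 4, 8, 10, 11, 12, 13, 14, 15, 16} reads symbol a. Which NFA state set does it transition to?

16 on a → {16}.
No a-transition from 1, 2, 3, 4, 8, 10, 11, 12, 13, 14, 15.
Union after reading a: {16}.
Now take the lambda-closure:
From 16 via lambda: add 13.
From 13 via lambda: add 11.
From 11 via lambda: add 14.
From 14 via lambda: add 8.
No new states can be added; the closed set is {8, 11, 13, 14, 16}.

{8, 11, 13, 14, 16}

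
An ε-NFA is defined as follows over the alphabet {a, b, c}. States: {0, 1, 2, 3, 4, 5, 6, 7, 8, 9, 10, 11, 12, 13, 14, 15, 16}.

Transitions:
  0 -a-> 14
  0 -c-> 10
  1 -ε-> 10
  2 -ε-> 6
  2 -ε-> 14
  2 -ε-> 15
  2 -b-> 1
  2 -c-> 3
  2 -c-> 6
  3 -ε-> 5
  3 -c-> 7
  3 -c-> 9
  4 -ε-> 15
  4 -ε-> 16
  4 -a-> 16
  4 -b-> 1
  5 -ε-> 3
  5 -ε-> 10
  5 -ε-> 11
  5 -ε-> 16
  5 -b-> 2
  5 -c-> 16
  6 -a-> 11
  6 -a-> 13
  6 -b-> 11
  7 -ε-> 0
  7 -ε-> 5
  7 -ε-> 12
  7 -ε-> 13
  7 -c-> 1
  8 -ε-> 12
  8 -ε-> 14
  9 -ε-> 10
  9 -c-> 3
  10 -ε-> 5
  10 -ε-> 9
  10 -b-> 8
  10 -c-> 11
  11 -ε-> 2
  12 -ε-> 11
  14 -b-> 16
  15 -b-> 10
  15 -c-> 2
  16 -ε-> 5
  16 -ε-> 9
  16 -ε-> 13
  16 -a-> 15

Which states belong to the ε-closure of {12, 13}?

Start with {12, 13}.
From 12 via ε: add 11.
From 11 via ε: add 2.
From 2 via ε: add 6, 14, 15.
No new states can be added; the closed set is {2, 6, 11, 12, 13, 14, 15}.

{2, 6, 11, 12, 13, 14, 15}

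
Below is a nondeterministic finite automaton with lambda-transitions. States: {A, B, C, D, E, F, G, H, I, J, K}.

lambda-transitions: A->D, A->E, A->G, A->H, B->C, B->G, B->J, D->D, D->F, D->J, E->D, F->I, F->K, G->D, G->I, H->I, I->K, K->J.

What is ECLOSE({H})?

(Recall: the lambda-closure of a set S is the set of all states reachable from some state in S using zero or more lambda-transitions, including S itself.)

Start with {H}.
From H via lambda: add I.
From I via lambda: add K.
From K via lambda: add J.
No new states can be added; the closed set is {H, I, J, K}.

{H, I, J, K}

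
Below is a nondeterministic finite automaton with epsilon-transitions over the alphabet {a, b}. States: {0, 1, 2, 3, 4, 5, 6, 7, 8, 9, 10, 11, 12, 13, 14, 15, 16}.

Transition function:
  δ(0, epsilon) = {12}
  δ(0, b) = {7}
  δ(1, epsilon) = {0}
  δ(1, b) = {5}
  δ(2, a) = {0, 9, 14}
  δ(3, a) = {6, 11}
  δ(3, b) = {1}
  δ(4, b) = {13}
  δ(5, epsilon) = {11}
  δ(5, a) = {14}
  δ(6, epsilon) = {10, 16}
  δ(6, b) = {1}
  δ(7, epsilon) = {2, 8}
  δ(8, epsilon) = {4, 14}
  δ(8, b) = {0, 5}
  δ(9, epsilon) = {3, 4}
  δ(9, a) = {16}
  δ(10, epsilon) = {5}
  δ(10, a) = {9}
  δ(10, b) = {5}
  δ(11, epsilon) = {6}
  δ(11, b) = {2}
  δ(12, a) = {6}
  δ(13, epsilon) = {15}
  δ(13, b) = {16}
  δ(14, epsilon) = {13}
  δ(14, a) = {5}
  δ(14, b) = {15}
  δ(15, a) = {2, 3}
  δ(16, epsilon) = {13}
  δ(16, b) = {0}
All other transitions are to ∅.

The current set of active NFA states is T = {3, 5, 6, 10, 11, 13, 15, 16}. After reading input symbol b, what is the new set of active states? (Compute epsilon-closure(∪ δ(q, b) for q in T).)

3 on b → {1}.
6 on b → {1}.
10 on b → {5}.
11 on b → {2}.
13 on b → {16}.
16 on b → {0}.
No b-transition from 5, 15.
Union after reading b: {0, 1, 2, 5, 16}.
Now take the epsilon-closure:
From 0 via epsilon: add 12.
From 5 via epsilon: add 11.
From 16 via epsilon: add 13.
From 11 via epsilon: add 6.
From 13 via epsilon: add 15.
From 6 via epsilon: add 10.
No new states can be added; the closed set is {0, 1, 2, 5, 6, 10, 11, 12, 13, 15, 16}.

{0, 1, 2, 5, 6, 10, 11, 12, 13, 15, 16}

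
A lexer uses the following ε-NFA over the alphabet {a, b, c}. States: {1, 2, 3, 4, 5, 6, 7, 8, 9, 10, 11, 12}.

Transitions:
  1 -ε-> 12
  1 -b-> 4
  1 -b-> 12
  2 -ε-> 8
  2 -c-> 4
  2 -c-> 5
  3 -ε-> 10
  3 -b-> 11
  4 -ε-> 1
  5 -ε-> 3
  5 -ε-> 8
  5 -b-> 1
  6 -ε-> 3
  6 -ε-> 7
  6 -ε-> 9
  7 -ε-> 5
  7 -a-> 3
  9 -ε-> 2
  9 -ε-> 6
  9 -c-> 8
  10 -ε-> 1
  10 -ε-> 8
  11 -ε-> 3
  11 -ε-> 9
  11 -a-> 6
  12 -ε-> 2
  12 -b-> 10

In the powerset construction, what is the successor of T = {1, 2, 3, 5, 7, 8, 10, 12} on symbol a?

7 on a → {3}.
No a-transition from 1, 2, 3, 5, 8, 10, 12.
Union after reading a: {3}.
Now take the ε-closure:
From 3 via ε: add 10.
From 10 via ε: add 1, 8.
From 1 via ε: add 12.
From 12 via ε: add 2.
No new states can be added; the closed set is {1, 2, 3, 8, 10, 12}.

{1, 2, 3, 8, 10, 12}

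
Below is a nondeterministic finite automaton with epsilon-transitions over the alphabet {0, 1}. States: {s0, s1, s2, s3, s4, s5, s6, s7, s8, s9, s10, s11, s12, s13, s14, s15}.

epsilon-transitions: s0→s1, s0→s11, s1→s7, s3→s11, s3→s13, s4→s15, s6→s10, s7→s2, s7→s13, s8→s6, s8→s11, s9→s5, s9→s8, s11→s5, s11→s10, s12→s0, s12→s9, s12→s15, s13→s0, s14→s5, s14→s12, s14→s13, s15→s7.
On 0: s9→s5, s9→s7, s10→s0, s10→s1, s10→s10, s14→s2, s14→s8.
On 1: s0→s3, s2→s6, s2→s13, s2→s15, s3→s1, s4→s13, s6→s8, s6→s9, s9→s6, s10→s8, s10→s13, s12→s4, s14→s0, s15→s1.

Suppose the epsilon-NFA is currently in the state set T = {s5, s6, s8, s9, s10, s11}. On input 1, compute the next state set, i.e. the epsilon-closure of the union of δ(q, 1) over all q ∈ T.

s6 on 1 → {s8, s9}.
s9 on 1 → {s6}.
s10 on 1 → {s8, s13}.
No 1-transition from s5, s8, s11.
Union after reading 1: {s6, s8, s9, s13}.
Now take the epsilon-closure:
From s6 via epsilon: add s10.
From s8 via epsilon: add s11.
From s9 via epsilon: add s5.
From s13 via epsilon: add s0.
From s0 via epsilon: add s1.
From s1 via epsilon: add s7.
From s7 via epsilon: add s2.
No new states can be added; the closed set is {s0, s1, s2, s5, s6, s7, s8, s9, s10, s11, s13}.

{s0, s1, s2, s5, s6, s7, s8, s9, s10, s11, s13}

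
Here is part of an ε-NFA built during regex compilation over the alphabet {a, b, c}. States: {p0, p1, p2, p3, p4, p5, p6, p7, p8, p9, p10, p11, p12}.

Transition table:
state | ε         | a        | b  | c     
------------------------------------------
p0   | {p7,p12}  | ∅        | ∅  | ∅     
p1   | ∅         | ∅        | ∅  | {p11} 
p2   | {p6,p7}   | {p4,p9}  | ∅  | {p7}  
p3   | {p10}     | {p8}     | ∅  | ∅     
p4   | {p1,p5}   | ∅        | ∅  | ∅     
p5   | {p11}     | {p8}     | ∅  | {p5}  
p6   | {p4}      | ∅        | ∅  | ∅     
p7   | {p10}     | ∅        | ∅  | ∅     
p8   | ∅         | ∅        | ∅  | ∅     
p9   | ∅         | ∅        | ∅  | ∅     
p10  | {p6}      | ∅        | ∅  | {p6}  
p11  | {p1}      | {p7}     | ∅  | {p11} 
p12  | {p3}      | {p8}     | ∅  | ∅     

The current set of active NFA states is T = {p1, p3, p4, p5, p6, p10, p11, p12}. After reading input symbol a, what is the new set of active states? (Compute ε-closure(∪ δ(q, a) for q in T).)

{p1, p4, p5, p6, p7, p8, p10, p11}

p3 on a → {p8}.
p5 on a → {p8}.
p11 on a → {p7}.
p12 on a → {p8}.
No a-transition from p1, p4, p6, p10.
Union after reading a: {p7, p8}.
Now take the ε-closure:
From p7 via ε: add p10.
From p10 via ε: add p6.
From p6 via ε: add p4.
From p4 via ε: add p1, p5.
From p5 via ε: add p11.
No new states can be added; the closed set is {p1, p4, p5, p6, p7, p8, p10, p11}.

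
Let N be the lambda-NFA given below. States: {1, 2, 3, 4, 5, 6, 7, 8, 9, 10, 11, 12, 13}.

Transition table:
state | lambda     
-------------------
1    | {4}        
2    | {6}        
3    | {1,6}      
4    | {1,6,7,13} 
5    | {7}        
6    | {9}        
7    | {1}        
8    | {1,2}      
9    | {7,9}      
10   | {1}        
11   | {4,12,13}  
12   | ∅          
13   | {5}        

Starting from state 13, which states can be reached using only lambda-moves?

Start with {13}.
From 13 via lambda: add 5.
From 5 via lambda: add 7.
From 7 via lambda: add 1.
From 1 via lambda: add 4.
From 4 via lambda: add 6.
From 6 via lambda: add 9.
No new states can be added; the closed set is {1, 4, 5, 6, 7, 9, 13}.

{1, 4, 5, 6, 7, 9, 13}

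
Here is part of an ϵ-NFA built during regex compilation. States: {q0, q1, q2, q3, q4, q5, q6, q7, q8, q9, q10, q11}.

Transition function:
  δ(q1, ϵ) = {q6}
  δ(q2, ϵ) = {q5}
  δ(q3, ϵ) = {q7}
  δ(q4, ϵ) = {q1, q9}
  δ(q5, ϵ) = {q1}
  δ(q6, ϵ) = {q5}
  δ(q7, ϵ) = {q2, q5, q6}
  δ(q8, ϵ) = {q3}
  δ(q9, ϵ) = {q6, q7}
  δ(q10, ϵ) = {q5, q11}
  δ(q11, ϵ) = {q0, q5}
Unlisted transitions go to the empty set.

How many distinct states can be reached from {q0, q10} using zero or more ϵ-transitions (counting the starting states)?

6

Start with {q0, q10}.
From q10 via ϵ: add q5, q11.
From q5 via ϵ: add q1.
From q1 via ϵ: add q6.
ϵ-closure = {q0, q1, q5, q6, q10, q11}, which has 6 states.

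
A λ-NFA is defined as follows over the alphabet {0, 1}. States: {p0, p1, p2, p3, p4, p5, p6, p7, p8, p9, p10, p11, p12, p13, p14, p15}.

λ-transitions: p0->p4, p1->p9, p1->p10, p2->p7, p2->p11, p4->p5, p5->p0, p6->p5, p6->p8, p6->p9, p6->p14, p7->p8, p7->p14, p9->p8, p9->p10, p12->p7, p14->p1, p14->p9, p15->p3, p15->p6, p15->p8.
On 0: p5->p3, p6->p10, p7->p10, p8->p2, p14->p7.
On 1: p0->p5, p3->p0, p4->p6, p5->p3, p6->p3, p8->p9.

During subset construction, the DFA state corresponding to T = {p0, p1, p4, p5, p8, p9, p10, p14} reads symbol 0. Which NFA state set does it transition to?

{p1, p2, p3, p7, p8, p9, p10, p11, p14}

p5 on 0 → {p3}.
p8 on 0 → {p2}.
p14 on 0 → {p7}.
No 0-transition from p0, p1, p4, p9, p10.
Union after reading 0: {p2, p3, p7}.
Now take the λ-closure:
From p2 via λ: add p11.
From p7 via λ: add p8, p14.
From p14 via λ: add p1, p9.
From p1 via λ: add p10.
No new states can be added; the closed set is {p1, p2, p3, p7, p8, p9, p10, p11, p14}.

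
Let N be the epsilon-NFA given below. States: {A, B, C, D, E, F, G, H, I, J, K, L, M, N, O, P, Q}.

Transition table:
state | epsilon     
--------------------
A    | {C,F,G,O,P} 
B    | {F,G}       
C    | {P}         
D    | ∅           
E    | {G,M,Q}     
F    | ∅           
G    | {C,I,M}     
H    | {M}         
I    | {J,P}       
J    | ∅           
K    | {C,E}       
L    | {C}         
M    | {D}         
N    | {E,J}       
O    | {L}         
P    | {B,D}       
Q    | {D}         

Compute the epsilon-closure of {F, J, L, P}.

Start with {F, J, L, P}.
From L via epsilon: add C.
From P via epsilon: add B, D.
From B via epsilon: add G.
From G via epsilon: add I, M.
No new states can be added; the closed set is {B, C, D, F, G, I, J, L, M, P}.

{B, C, D, F, G, I, J, L, M, P}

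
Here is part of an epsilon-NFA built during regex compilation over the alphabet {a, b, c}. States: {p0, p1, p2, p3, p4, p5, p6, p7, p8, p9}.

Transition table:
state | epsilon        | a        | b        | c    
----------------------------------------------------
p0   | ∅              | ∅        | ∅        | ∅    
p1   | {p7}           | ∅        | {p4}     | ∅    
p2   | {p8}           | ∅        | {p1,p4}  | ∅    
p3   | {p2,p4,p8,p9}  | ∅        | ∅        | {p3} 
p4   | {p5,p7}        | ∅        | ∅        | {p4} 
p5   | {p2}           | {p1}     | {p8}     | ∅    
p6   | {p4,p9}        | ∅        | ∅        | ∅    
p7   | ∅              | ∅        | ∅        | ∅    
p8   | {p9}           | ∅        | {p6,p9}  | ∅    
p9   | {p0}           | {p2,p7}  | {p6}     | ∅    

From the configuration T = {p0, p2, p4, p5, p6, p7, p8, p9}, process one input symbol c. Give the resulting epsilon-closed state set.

{p0, p2, p4, p5, p7, p8, p9}

p4 on c → {p4}.
No c-transition from p0, p2, p5, p6, p7, p8, p9.
Union after reading c: {p4}.
Now take the epsilon-closure:
From p4 via epsilon: add p5, p7.
From p5 via epsilon: add p2.
From p2 via epsilon: add p8.
From p8 via epsilon: add p9.
From p9 via epsilon: add p0.
No new states can be added; the closed set is {p0, p2, p4, p5, p7, p8, p9}.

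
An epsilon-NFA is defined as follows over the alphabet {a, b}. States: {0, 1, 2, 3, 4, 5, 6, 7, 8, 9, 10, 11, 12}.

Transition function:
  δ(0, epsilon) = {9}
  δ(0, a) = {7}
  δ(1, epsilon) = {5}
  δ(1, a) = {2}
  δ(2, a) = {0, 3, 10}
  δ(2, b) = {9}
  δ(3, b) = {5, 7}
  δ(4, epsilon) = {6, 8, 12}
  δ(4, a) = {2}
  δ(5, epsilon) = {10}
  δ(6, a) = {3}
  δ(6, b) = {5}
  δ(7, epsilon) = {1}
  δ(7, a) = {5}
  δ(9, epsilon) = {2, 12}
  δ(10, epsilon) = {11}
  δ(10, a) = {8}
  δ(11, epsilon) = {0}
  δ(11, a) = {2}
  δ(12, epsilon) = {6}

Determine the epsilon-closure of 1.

{0, 1, 2, 5, 6, 9, 10, 11, 12}

Start with {1}.
From 1 via epsilon: add 5.
From 5 via epsilon: add 10.
From 10 via epsilon: add 11.
From 11 via epsilon: add 0.
From 0 via epsilon: add 9.
From 9 via epsilon: add 2, 12.
From 12 via epsilon: add 6.
No new states can be added; the closed set is {0, 1, 2, 5, 6, 9, 10, 11, 12}.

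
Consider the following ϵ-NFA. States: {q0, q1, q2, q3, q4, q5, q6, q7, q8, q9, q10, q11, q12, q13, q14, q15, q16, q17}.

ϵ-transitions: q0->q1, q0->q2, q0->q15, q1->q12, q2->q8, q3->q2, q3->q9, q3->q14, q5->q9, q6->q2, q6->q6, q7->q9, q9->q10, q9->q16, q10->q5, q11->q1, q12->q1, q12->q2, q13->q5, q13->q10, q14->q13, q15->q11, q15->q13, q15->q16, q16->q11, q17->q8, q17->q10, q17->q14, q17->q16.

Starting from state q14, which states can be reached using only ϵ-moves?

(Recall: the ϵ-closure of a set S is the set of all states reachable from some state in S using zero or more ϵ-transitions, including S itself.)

{q1, q2, q5, q8, q9, q10, q11, q12, q13, q14, q16}

Start with {q14}.
From q14 via ϵ: add q13.
From q13 via ϵ: add q5, q10.
From q5 via ϵ: add q9.
From q9 via ϵ: add q16.
From q16 via ϵ: add q11.
From q11 via ϵ: add q1.
From q1 via ϵ: add q12.
From q12 via ϵ: add q2.
From q2 via ϵ: add q8.
No new states can be added; the closed set is {q1, q2, q5, q8, q9, q10, q11, q12, q13, q14, q16}.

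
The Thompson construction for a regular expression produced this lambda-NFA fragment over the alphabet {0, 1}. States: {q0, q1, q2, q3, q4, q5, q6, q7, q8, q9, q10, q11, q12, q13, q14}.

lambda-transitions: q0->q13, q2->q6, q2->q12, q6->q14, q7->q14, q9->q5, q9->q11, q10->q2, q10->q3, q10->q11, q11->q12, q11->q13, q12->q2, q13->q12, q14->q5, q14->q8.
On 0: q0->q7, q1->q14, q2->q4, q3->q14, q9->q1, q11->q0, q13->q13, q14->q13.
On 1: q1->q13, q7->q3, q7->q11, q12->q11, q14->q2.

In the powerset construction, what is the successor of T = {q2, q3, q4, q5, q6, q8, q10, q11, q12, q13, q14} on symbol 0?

{q0, q2, q4, q5, q6, q8, q12, q13, q14}

q2 on 0 → {q4}.
q3 on 0 → {q14}.
q11 on 0 → {q0}.
q13 on 0 → {q13}.
q14 on 0 → {q13}.
No 0-transition from q4, q5, q6, q8, q10, q12.
Union after reading 0: {q0, q4, q13, q14}.
Now take the lambda-closure:
From q13 via lambda: add q12.
From q14 via lambda: add q5, q8.
From q12 via lambda: add q2.
From q2 via lambda: add q6.
No new states can be added; the closed set is {q0, q2, q4, q5, q6, q8, q12, q13, q14}.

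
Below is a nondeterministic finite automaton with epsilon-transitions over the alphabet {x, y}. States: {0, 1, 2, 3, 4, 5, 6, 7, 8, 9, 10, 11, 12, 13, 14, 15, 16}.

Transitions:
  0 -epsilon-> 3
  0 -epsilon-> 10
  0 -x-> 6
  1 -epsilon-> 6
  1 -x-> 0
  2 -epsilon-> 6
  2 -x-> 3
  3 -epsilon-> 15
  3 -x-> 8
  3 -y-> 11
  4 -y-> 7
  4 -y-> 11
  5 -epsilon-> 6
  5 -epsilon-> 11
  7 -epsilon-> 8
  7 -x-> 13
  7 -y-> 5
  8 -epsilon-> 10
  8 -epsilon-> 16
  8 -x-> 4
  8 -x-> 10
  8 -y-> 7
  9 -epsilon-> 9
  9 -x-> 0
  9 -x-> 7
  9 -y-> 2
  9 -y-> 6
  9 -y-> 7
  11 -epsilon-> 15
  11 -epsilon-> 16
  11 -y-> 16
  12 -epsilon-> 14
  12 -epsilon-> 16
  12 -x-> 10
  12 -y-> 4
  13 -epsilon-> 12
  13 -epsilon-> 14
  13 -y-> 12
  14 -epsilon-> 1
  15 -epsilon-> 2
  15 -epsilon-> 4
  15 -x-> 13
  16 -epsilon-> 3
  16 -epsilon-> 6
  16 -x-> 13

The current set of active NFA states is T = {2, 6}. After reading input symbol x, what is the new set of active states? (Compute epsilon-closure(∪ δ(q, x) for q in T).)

{2, 3, 4, 6, 15}

2 on x → {3}.
No x-transition from 6.
Union after reading x: {3}.
Now take the epsilon-closure:
From 3 via epsilon: add 15.
From 15 via epsilon: add 2, 4.
From 2 via epsilon: add 6.
No new states can be added; the closed set is {2, 3, 4, 6, 15}.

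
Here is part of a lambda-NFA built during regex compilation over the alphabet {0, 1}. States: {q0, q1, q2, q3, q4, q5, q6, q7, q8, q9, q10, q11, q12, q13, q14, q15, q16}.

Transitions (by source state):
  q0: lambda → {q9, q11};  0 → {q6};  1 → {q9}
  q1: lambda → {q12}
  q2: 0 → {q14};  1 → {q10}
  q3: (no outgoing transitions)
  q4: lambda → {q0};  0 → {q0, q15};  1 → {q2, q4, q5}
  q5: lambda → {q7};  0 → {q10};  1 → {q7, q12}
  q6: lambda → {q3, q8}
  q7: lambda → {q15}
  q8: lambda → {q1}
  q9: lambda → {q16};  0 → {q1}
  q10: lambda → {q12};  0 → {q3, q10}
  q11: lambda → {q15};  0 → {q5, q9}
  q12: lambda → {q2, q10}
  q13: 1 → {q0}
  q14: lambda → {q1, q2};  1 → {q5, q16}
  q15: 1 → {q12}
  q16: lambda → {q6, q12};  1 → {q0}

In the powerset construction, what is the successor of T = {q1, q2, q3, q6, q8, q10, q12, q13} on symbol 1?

{q0, q1, q2, q3, q6, q8, q9, q10, q11, q12, q15, q16}

q2 on 1 → {q10}.
q13 on 1 → {q0}.
No 1-transition from q1, q3, q6, q8, q10, q12.
Union after reading 1: {q0, q10}.
Now take the lambda-closure:
From q0 via lambda: add q9, q11.
From q10 via lambda: add q12.
From q9 via lambda: add q16.
From q11 via lambda: add q15.
From q12 via lambda: add q2.
From q16 via lambda: add q6.
From q6 via lambda: add q3, q8.
From q8 via lambda: add q1.
No new states can be added; the closed set is {q0, q1, q2, q3, q6, q8, q9, q10, q11, q12, q15, q16}.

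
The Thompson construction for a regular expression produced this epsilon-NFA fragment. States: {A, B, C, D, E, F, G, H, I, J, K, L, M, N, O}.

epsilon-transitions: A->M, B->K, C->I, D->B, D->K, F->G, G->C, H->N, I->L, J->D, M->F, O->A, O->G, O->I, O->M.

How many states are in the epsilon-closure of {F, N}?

Start with {F, N}.
From F via epsilon: add G.
From G via epsilon: add C.
From C via epsilon: add I.
From I via epsilon: add L.
epsilon-closure = {C, F, G, I, L, N}, which has 6 states.

6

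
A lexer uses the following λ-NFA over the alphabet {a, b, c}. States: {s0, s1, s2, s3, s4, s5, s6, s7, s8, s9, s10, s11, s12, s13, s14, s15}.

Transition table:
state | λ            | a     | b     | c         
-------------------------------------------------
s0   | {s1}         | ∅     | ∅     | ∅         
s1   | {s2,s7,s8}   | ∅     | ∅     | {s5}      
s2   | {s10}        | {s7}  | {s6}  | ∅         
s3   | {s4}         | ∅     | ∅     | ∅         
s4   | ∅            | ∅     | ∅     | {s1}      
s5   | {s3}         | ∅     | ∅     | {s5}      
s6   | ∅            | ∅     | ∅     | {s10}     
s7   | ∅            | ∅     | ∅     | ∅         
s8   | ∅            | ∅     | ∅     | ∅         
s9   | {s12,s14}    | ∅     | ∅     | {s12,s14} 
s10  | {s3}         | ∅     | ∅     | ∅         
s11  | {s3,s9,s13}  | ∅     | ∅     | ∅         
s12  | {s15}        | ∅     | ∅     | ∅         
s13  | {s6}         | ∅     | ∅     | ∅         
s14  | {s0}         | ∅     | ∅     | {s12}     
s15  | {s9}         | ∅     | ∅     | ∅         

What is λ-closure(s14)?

Start with {s14}.
From s14 via λ: add s0.
From s0 via λ: add s1.
From s1 via λ: add s2, s7, s8.
From s2 via λ: add s10.
From s10 via λ: add s3.
From s3 via λ: add s4.
No new states can be added; the closed set is {s0, s1, s2, s3, s4, s7, s8, s10, s14}.

{s0, s1, s2, s3, s4, s7, s8, s10, s14}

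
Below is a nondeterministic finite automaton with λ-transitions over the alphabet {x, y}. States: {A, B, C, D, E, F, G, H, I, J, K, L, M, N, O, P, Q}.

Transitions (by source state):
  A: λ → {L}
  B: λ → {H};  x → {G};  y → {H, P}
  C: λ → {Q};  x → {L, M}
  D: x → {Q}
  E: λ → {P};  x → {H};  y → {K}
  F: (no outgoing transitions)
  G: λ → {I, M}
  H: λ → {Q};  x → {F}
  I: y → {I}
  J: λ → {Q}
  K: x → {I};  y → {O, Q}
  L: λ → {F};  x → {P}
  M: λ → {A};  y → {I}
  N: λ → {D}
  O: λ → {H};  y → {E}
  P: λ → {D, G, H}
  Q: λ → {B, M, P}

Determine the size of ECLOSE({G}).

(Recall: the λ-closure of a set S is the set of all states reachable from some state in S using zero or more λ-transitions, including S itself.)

6

Start with {G}.
From G via λ: add I, M.
From M via λ: add A.
From A via λ: add L.
From L via λ: add F.
λ-closure = {A, F, G, I, L, M}, which has 6 states.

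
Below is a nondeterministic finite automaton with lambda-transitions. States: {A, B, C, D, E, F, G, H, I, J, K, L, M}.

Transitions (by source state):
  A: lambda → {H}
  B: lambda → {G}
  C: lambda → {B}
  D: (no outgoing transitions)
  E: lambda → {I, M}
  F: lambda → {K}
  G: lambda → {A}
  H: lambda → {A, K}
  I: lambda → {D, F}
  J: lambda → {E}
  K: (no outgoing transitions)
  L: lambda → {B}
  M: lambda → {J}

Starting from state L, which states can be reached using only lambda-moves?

{A, B, G, H, K, L}

Start with {L}.
From L via lambda: add B.
From B via lambda: add G.
From G via lambda: add A.
From A via lambda: add H.
From H via lambda: add K.
No new states can be added; the closed set is {A, B, G, H, K, L}.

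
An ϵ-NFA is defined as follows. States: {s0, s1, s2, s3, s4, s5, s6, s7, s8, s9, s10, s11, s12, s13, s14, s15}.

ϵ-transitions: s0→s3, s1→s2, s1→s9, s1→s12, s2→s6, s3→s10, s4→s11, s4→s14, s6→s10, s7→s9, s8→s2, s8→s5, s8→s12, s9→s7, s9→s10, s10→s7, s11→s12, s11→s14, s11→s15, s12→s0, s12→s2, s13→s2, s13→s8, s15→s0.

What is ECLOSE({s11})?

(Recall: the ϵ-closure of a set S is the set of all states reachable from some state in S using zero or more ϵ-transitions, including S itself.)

Start with {s11}.
From s11 via ϵ: add s12, s14, s15.
From s12 via ϵ: add s0, s2.
From s0 via ϵ: add s3.
From s2 via ϵ: add s6.
From s3 via ϵ: add s10.
From s10 via ϵ: add s7.
From s7 via ϵ: add s9.
No new states can be added; the closed set is {s0, s2, s3, s6, s7, s9, s10, s11, s12, s14, s15}.

{s0, s2, s3, s6, s7, s9, s10, s11, s12, s14, s15}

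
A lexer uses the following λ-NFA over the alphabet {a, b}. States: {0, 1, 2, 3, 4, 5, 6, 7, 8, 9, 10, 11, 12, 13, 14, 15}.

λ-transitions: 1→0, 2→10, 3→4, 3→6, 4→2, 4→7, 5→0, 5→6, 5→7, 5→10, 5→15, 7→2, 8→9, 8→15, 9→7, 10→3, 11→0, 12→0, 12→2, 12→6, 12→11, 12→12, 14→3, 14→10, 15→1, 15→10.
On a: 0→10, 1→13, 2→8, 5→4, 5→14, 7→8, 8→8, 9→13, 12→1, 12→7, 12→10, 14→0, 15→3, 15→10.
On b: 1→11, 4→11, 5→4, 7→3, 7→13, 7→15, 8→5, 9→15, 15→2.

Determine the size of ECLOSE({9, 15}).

10

Start with {9, 15}.
From 9 via λ: add 7.
From 15 via λ: add 1, 10.
From 1 via λ: add 0.
From 7 via λ: add 2.
From 10 via λ: add 3.
From 3 via λ: add 4, 6.
λ-closure = {0, 1, 2, 3, 4, 6, 7, 9, 10, 15}, which has 10 states.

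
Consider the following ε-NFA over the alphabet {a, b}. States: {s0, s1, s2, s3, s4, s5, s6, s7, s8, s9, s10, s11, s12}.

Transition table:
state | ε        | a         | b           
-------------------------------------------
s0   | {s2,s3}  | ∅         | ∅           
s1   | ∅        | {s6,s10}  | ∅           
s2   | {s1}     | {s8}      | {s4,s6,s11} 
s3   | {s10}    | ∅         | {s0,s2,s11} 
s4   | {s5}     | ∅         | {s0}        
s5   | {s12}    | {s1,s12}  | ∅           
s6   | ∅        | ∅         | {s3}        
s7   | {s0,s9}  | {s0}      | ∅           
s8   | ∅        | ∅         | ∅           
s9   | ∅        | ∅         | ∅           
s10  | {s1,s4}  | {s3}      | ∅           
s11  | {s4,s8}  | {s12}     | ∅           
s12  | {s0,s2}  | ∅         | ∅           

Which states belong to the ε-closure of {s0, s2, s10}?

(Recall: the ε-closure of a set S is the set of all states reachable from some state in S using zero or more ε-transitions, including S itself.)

{s0, s1, s2, s3, s4, s5, s10, s12}

Start with {s0, s2, s10}.
From s0 via ε: add s3.
From s2 via ε: add s1.
From s10 via ε: add s4.
From s4 via ε: add s5.
From s5 via ε: add s12.
No new states can be added; the closed set is {s0, s1, s2, s3, s4, s5, s10, s12}.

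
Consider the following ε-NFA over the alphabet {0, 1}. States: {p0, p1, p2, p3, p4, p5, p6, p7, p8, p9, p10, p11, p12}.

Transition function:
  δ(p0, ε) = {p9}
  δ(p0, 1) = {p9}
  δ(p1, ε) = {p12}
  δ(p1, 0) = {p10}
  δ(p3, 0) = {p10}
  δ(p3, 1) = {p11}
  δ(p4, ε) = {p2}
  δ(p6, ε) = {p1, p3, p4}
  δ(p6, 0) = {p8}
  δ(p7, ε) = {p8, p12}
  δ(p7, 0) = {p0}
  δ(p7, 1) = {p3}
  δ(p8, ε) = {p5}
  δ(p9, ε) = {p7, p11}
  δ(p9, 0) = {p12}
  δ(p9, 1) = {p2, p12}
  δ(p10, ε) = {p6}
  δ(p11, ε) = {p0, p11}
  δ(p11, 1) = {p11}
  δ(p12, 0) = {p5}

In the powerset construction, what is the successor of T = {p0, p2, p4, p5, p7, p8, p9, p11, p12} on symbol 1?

{p0, p2, p3, p5, p7, p8, p9, p11, p12}

p0 on 1 → {p9}.
p7 on 1 → {p3}.
p9 on 1 → {p2, p12}.
p11 on 1 → {p11}.
No 1-transition from p2, p4, p5, p8, p12.
Union after reading 1: {p2, p3, p9, p11, p12}.
Now take the ε-closure:
From p9 via ε: add p7.
From p11 via ε: add p0.
From p7 via ε: add p8.
From p8 via ε: add p5.
No new states can be added; the closed set is {p0, p2, p3, p5, p7, p8, p9, p11, p12}.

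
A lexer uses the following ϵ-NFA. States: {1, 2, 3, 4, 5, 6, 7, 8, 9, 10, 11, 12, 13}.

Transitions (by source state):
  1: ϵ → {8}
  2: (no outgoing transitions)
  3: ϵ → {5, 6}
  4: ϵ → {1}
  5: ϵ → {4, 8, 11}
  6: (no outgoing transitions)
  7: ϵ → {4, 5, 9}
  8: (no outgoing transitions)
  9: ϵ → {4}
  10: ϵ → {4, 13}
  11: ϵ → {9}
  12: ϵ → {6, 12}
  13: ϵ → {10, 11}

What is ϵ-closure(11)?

Start with {11}.
From 11 via ϵ: add 9.
From 9 via ϵ: add 4.
From 4 via ϵ: add 1.
From 1 via ϵ: add 8.
No new states can be added; the closed set is {1, 4, 8, 9, 11}.

{1, 4, 8, 9, 11}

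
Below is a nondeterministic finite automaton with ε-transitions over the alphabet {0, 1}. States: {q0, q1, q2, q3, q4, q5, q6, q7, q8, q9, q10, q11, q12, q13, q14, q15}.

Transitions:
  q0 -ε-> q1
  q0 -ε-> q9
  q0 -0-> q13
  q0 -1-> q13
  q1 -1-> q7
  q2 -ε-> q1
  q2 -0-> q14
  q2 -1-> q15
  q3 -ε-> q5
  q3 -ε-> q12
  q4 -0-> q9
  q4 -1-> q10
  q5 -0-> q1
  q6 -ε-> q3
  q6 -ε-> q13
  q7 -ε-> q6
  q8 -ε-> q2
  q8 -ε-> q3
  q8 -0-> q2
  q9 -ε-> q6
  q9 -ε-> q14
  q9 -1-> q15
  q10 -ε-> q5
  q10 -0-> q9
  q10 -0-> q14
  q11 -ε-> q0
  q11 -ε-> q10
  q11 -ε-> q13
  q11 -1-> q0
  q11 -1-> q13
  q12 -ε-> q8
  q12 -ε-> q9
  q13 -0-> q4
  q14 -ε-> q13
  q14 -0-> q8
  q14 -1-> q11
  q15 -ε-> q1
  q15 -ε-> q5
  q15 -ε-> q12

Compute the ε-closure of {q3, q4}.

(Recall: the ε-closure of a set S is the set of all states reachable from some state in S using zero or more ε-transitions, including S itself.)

Start with {q3, q4}.
From q3 via ε: add q5, q12.
From q12 via ε: add q8, q9.
From q8 via ε: add q2.
From q9 via ε: add q6, q14.
From q2 via ε: add q1.
From q6 via ε: add q13.
No new states can be added; the closed set is {q1, q2, q3, q4, q5, q6, q8, q9, q12, q13, q14}.

{q1, q2, q3, q4, q5, q6, q8, q9, q12, q13, q14}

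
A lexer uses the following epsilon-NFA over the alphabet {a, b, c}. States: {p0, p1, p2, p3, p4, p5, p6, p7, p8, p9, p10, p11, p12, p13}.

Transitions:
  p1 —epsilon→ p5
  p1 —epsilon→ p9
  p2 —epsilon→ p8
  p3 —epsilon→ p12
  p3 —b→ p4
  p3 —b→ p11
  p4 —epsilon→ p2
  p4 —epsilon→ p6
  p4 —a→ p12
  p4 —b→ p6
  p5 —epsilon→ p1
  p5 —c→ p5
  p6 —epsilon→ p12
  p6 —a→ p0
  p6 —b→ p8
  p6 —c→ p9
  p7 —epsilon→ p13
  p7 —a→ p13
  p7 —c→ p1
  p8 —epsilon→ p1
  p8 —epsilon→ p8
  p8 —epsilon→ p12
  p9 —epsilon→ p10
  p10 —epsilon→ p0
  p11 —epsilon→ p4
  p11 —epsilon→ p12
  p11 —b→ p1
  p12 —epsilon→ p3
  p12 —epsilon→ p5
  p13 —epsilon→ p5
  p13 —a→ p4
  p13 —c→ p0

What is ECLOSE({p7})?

{p0, p1, p5, p7, p9, p10, p13}

Start with {p7}.
From p7 via epsilon: add p13.
From p13 via epsilon: add p5.
From p5 via epsilon: add p1.
From p1 via epsilon: add p9.
From p9 via epsilon: add p10.
From p10 via epsilon: add p0.
No new states can be added; the closed set is {p0, p1, p5, p7, p9, p10, p13}.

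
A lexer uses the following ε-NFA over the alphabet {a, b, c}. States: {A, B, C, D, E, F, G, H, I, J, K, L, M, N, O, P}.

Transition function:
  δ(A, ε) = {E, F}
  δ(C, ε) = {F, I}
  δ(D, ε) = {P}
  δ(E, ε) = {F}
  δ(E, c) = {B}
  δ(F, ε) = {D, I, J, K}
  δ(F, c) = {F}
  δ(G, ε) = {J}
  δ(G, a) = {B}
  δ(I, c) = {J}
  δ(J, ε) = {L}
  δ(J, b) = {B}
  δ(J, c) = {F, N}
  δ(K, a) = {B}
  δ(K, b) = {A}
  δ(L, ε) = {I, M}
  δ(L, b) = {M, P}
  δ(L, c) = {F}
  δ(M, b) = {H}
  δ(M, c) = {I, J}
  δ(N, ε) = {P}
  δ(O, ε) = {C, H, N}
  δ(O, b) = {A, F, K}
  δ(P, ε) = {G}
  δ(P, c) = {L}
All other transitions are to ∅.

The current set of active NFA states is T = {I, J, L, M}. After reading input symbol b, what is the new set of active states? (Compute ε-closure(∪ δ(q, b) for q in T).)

J on b → {B}.
L on b → {M, P}.
M on b → {H}.
No b-transition from I.
Union after reading b: {B, H, M, P}.
Now take the ε-closure:
From P via ε: add G.
From G via ε: add J.
From J via ε: add L.
From L via ε: add I.
No new states can be added; the closed set is {B, G, H, I, J, L, M, P}.

{B, G, H, I, J, L, M, P}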